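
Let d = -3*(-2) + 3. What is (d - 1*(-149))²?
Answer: 24964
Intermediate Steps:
d = 9 (d = 6 + 3 = 9)
(d - 1*(-149))² = (9 - 1*(-149))² = (9 + 149)² = 158² = 24964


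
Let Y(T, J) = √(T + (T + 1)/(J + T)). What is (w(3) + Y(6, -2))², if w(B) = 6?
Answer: (12 + √31)²/4 ≈ 77.157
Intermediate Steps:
Y(T, J) = √(T + (1 + T)/(J + T))
(w(3) + Y(6, -2))² = (6 + √((1 + 6 + 6*(-2 + 6))/(-2 + 6)))² = (6 + √((1 + 6 + 6*4)/4))² = (6 + √((1 + 6 + 24)/4))² = (6 + √((¼)*31))² = (6 + √(31/4))² = (6 + √31/2)²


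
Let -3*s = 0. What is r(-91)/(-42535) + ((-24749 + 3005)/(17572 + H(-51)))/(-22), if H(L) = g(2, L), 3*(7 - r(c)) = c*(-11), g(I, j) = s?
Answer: 78837386/1233251283 ≈ 0.063926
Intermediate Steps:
s = 0 (s = -1/3*0 = 0)
g(I, j) = 0
r(c) = 7 + 11*c/3 (r(c) = 7 - c*(-11)/3 = 7 - (-11)*c/3 = 7 + 11*c/3)
H(L) = 0
r(-91)/(-42535) + ((-24749 + 3005)/(17572 + H(-51)))/(-22) = (7 + (11/3)*(-91))/(-42535) + ((-24749 + 3005)/(17572 + 0))/(-22) = (7 - 1001/3)*(-1/42535) - 21744/17572*(-1/22) = -980/3*(-1/42535) - 21744*1/17572*(-1/22) = 196/25521 - 5436/4393*(-1/22) = 196/25521 + 2718/48323 = 78837386/1233251283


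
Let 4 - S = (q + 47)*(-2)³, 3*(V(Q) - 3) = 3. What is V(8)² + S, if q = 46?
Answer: 764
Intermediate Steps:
V(Q) = 4 (V(Q) = 3 + (⅓)*3 = 3 + 1 = 4)
S = 748 (S = 4 - (46 + 47)*(-2)³ = 4 - 93*(-8) = 4 - 1*(-744) = 4 + 744 = 748)
V(8)² + S = 4² + 748 = 16 + 748 = 764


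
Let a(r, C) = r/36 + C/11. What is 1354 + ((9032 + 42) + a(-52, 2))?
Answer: 1032247/99 ≈ 10427.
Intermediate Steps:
a(r, C) = C/11 + r/36 (a(r, C) = r*(1/36) + C*(1/11) = r/36 + C/11 = C/11 + r/36)
1354 + ((9032 + 42) + a(-52, 2)) = 1354 + ((9032 + 42) + ((1/11)*2 + (1/36)*(-52))) = 1354 + (9074 + (2/11 - 13/9)) = 1354 + (9074 - 125/99) = 1354 + 898201/99 = 1032247/99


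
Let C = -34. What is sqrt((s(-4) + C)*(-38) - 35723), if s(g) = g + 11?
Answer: I*sqrt(34697) ≈ 186.27*I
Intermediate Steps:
s(g) = 11 + g
sqrt((s(-4) + C)*(-38) - 35723) = sqrt(((11 - 4) - 34)*(-38) - 35723) = sqrt((7 - 34)*(-38) - 35723) = sqrt(-27*(-38) - 35723) = sqrt(1026 - 35723) = sqrt(-34697) = I*sqrt(34697)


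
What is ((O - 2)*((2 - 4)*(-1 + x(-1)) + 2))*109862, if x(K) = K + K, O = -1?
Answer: -2636688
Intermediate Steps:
x(K) = 2*K
((O - 2)*((2 - 4)*(-1 + x(-1)) + 2))*109862 = ((-1 - 2)*((2 - 4)*(-1 + 2*(-1)) + 2))*109862 = -3*(-2*(-1 - 2) + 2)*109862 = -3*(-2*(-3) + 2)*109862 = -3*(6 + 2)*109862 = -3*8*109862 = -24*109862 = -2636688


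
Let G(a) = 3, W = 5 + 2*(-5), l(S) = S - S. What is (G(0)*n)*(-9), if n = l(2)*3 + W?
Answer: 135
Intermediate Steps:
l(S) = 0
W = -5 (W = 5 - 10 = -5)
n = -5 (n = 0*3 - 5 = 0 - 5 = -5)
(G(0)*n)*(-9) = (3*(-5))*(-9) = -15*(-9) = 135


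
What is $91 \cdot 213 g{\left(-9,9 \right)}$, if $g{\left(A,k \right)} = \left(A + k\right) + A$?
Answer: $-174447$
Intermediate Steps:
$g{\left(A,k \right)} = k + 2 A$
$91 \cdot 213 g{\left(-9,9 \right)} = 91 \cdot 213 \left(9 + 2 \left(-9\right)\right) = 19383 \left(9 - 18\right) = 19383 \left(-9\right) = -174447$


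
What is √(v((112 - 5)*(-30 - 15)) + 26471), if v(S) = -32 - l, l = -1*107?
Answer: √26546 ≈ 162.93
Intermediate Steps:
l = -107
v(S) = 75 (v(S) = -32 - 1*(-107) = -32 + 107 = 75)
√(v((112 - 5)*(-30 - 15)) + 26471) = √(75 + 26471) = √26546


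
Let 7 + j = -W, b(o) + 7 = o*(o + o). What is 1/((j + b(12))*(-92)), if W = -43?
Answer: -1/29164 ≈ -3.4289e-5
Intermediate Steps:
b(o) = -7 + 2*o² (b(o) = -7 + o*(o + o) = -7 + o*(2*o) = -7 + 2*o²)
j = 36 (j = -7 - 1*(-43) = -7 + 43 = 36)
1/((j + b(12))*(-92)) = 1/((36 + (-7 + 2*12²))*(-92)) = 1/((36 + (-7 + 2*144))*(-92)) = 1/((36 + (-7 + 288))*(-92)) = 1/((36 + 281)*(-92)) = 1/(317*(-92)) = 1/(-29164) = -1/29164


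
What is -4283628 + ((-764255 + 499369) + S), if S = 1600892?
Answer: -2947622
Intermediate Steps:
-4283628 + ((-764255 + 499369) + S) = -4283628 + ((-764255 + 499369) + 1600892) = -4283628 + (-264886 + 1600892) = -4283628 + 1336006 = -2947622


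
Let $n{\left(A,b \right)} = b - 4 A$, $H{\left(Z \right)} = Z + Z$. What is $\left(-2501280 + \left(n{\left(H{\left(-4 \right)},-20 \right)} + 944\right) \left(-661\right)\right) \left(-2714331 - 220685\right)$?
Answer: $9195980391136$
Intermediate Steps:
$H{\left(Z \right)} = 2 Z$
$\left(-2501280 + \left(n{\left(H{\left(-4 \right)},-20 \right)} + 944\right) \left(-661\right)\right) \left(-2714331 - 220685\right) = \left(-2501280 + \left(\left(-20 - 4 \cdot 2 \left(-4\right)\right) + 944\right) \left(-661\right)\right) \left(-2714331 - 220685\right) = \left(-2501280 + \left(\left(-20 - -32\right) + 944\right) \left(-661\right)\right) \left(-2935016\right) = \left(-2501280 + \left(\left(-20 + 32\right) + 944\right) \left(-661\right)\right) \left(-2935016\right) = \left(-2501280 + \left(12 + 944\right) \left(-661\right)\right) \left(-2935016\right) = \left(-2501280 + 956 \left(-661\right)\right) \left(-2935016\right) = \left(-2501280 - 631916\right) \left(-2935016\right) = \left(-3133196\right) \left(-2935016\right) = 9195980391136$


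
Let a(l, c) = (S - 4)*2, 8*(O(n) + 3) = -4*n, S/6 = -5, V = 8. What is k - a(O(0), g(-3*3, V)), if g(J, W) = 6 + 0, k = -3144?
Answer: -3076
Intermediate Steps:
g(J, W) = 6
S = -30 (S = 6*(-5) = -30)
O(n) = -3 - n/2 (O(n) = -3 + (-4*n)/8 = -3 - n/2)
a(l, c) = -68 (a(l, c) = (-30 - 4)*2 = -34*2 = -68)
k - a(O(0), g(-3*3, V)) = -3144 - 1*(-68) = -3144 + 68 = -3076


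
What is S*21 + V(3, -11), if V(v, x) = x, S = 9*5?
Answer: 934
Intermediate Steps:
S = 45
S*21 + V(3, -11) = 45*21 - 11 = 945 - 11 = 934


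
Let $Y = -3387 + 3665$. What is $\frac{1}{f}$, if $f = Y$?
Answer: $\frac{1}{278} \approx 0.0035971$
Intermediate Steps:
$Y = 278$
$f = 278$
$\frac{1}{f} = \frac{1}{278}$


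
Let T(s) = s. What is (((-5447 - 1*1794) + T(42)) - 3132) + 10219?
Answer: -112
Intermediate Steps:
(((-5447 - 1*1794) + T(42)) - 3132) + 10219 = (((-5447 - 1*1794) + 42) - 3132) + 10219 = (((-5447 - 1794) + 42) - 3132) + 10219 = ((-7241 + 42) - 3132) + 10219 = (-7199 - 3132) + 10219 = -10331 + 10219 = -112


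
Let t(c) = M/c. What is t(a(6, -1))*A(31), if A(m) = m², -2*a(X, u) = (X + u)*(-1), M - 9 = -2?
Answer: 13454/5 ≈ 2690.8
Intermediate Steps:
M = 7 (M = 9 - 2 = 7)
a(X, u) = X/2 + u/2 (a(X, u) = -(X + u)*(-1)/2 = -(-X - u)/2 = X/2 + u/2)
t(c) = 7/c
t(a(6, -1))*A(31) = (7/((½)*6 + (½)*(-1)))*31² = (7/(3 - ½))*961 = (7/(5/2))*961 = (7*(⅖))*961 = (14/5)*961 = 13454/5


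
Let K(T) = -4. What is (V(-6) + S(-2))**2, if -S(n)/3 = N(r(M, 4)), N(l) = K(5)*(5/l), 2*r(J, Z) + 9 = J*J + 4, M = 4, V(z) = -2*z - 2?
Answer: 52900/121 ≈ 437.19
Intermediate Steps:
V(z) = -2 - 2*z
r(J, Z) = -5/2 + J**2/2 (r(J, Z) = -9/2 + (J*J + 4)/2 = -9/2 + (J**2 + 4)/2 = -9/2 + (4 + J**2)/2 = -9/2 + (2 + J**2/2) = -5/2 + J**2/2)
N(l) = -20/l
S(n) = 120/11 (S(n) = -(-60)/(-5/2 + (1/2)*4**2) = -(-60)/(-5/2 + (1/2)*16) = -(-60)/(-5/2 + 8) = -(-60)/11/2 = -(-60)*2/11 = -3*(-40/11) = 120/11)
(V(-6) + S(-2))**2 = ((-2 - 2*(-6)) + 120/11)**2 = ((-2 + 12) + 120/11)**2 = (10 + 120/11)**2 = (230/11)**2 = 52900/121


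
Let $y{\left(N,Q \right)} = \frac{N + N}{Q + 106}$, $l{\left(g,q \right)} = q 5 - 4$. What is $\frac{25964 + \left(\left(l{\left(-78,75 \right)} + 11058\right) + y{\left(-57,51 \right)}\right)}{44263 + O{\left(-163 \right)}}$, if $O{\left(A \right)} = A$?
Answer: $\frac{5870587}{6923700} \approx 0.8479$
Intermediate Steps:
$l{\left(g,q \right)} = -4 + 5 q$ ($l{\left(g,q \right)} = 5 q - 4 = -4 + 5 q$)
$y{\left(N,Q \right)} = \frac{2 N}{106 + Q}$
$\frac{25964 + \left(\left(l{\left(-78,75 \right)} + 11058\right) + y{\left(-57,51 \right)}\right)}{44263 + O{\left(-163 \right)}} = \frac{25964 + \left(\left(\left(-4 + 5 \cdot 75\right) + 11058\right) + 2 \left(-57\right) \frac{1}{106 + 51}\right)}{44263 - 163} = \frac{25964 + \left(\left(\left(-4 + 375\right) + 11058\right) + 2 \left(-57\right) \frac{1}{157}\right)}{44100} = \left(25964 + \left(\left(371 + 11058\right) + 2 \left(-57\right) \frac{1}{157}\right)\right) \frac{1}{44100} = \left(25964 + \left(11429 - \frac{114}{157}\right)\right) \frac{1}{44100} = \left(25964 + \frac{1794239}{157}\right) \frac{1}{44100} = \frac{5870587}{157} \cdot \frac{1}{44100} = \frac{5870587}{6923700}$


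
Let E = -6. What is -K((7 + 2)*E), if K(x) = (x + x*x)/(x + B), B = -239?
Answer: 2862/293 ≈ 9.7679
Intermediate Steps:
K(x) = (x + x**2)/(-239 + x) (K(x) = (x + x*x)/(x - 239) = (x + x**2)/(-239 + x))
-K((7 + 2)*E) = -(7 + 2)*(-6)*(1 + (7 + 2)*(-6))/(-239 + (7 + 2)*(-6)) = -9*(-6)*(1 + 9*(-6))/(-239 + 9*(-6)) = -(-54)*(1 - 54)/(-239 - 54) = -(-54)*(-53)/(-293) = -(-54)*(-1)*(-53)/293 = -1*(-2862/293) = 2862/293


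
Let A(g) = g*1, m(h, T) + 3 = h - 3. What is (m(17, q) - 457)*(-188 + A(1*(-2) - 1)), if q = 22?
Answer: 85186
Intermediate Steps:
m(h, T) = -6 + h (m(h, T) = -3 + (h - 3) = -3 + (-3 + h) = -6 + h)
A(g) = g
(m(17, q) - 457)*(-188 + A(1*(-2) - 1)) = ((-6 + 17) - 457)*(-188 + (1*(-2) - 1)) = (11 - 457)*(-188 + (-2 - 1)) = -446*(-188 - 3) = -446*(-191) = 85186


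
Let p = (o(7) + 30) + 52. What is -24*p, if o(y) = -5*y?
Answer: -1128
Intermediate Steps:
p = 47 (p = (-5*7 + 30) + 52 = (-35 + 30) + 52 = -5 + 52 = 47)
-24*p = -24*47 = -1128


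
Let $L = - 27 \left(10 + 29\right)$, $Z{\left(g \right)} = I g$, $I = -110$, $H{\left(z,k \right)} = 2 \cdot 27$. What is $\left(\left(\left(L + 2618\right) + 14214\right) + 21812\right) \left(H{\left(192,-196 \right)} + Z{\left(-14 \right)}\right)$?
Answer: $59920054$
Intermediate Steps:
$H{\left(z,k \right)} = 54$
$Z{\left(g \right)} = - 110 g$
$L = -1053$ ($L = \left(-27\right) 39 = -1053$)
$\left(\left(\left(L + 2618\right) + 14214\right) + 21812\right) \left(H{\left(192,-196 \right)} + Z{\left(-14 \right)}\right) = \left(\left(\left(-1053 + 2618\right) + 14214\right) + 21812\right) \left(54 - -1540\right) = \left(\left(1565 + 14214\right) + 21812\right) \left(54 + 1540\right) = \left(15779 + 21812\right) 1594 = 37591 \cdot 1594 = 59920054$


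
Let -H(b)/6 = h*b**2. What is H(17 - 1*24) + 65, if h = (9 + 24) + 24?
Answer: -16693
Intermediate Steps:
h = 57 (h = 33 + 24 = 57)
H(b) = -342*b**2
H(17 - 1*24) + 65 = -342*(17 - 1*24)**2 + 65 = -342*(17 - 24)**2 + 65 = -342*(-7)**2 + 65 = -342*49 + 65 = -16758 + 65 = -16693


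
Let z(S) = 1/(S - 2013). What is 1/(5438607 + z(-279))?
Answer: 2292/12465287243 ≈ 1.8387e-7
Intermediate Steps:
z(S) = 1/(-2013 + S)
1/(5438607 + z(-279)) = 1/(5438607 + 1/(-2013 - 279)) = 1/(5438607 + 1/(-2292)) = 1/(5438607 - 1/2292) = 1/(12465287243/2292) = 2292/12465287243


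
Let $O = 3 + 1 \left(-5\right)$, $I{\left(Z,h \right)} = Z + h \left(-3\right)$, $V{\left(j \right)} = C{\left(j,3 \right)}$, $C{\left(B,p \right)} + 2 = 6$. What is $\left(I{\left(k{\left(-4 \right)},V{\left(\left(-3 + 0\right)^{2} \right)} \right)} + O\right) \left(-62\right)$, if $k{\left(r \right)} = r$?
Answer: $1116$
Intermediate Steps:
$C{\left(B,p \right)} = 4$ ($C{\left(B,p \right)} = -2 + 6 = 4$)
$V{\left(j \right)} = 4$
$I{\left(Z,h \right)} = Z - 3 h$
$O = -2$ ($O = 3 - 5 = -2$)
$\left(I{\left(k{\left(-4 \right)},V{\left(\left(-3 + 0\right)^{2} \right)} \right)} + O\right) \left(-62\right) = \left(\left(-4 - 12\right) - 2\right) \left(-62\right) = \left(-16 - 2\right) \left(-62\right) = \left(-18\right) \left(-62\right) = 1116$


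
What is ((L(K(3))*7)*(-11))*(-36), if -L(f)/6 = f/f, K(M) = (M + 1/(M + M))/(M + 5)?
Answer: -16632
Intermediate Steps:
K(M) = (M + 1/(2*M))/(5 + M)
L(f) = -6 (L(f) = -6*f/f = -6*1 = -6)
((L(K(3))*7)*(-11))*(-36) = (-6*7*(-11))*(-36) = -42*(-11)*(-36) = 462*(-36) = -16632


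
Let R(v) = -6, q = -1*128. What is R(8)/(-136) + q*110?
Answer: -957437/68 ≈ -14080.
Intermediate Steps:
q = -128
R(8)/(-136) + q*110 = -6/(-136) - 128*110 = -6*(-1/136) - 14080 = 3/68 - 14080 = -957437/68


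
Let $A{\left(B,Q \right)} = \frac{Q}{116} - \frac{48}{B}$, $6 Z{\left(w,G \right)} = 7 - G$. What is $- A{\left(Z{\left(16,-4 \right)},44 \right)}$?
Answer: $\frac{8231}{319} \approx 25.803$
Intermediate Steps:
$Z{\left(w,G \right)} = \frac{7}{6} - \frac{G}{6}$ ($Z{\left(w,G \right)} = \frac{7 - G}{6} = \frac{7}{6} - \frac{G}{6}$)
$A{\left(B,Q \right)} = - \frac{48}{B} + \frac{Q}{116}$ ($A{\left(B,Q \right)} = Q \frac{1}{116} - \frac{48}{B} = \frac{Q}{116} - \frac{48}{B} = - \frac{48}{B} + \frac{Q}{116}$)
$- A{\left(Z{\left(16,-4 \right)},44 \right)} = - (- \frac{48}{\frac{7}{6} - - \frac{2}{3}} + \frac{1}{116} \cdot 44) = - (- \frac{48}{\frac{7}{6} + \frac{2}{3}} + \frac{11}{29}) = - (- \frac{48}{\frac{11}{6}} + \frac{11}{29}) = - (\left(-48\right) \frac{6}{11} + \frac{11}{29}) = - (- \frac{288}{11} + \frac{11}{29}) = \left(-1\right) \left(- \frac{8231}{319}\right) = \frac{8231}{319}$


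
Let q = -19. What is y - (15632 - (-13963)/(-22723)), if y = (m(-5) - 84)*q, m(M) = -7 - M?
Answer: -318062591/22723 ≈ -13997.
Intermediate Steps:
y = 1634 (y = ((-7 - 1*(-5)) - 84)*(-19) = ((-7 + 5) - 84)*(-19) = (-2 - 84)*(-19) = -86*(-19) = 1634)
y - (15632 - (-13963)/(-22723)) = 1634 - (15632 - (-13963)/(-22723)) = 1634 - (15632 - (-13963)*(-1)/22723) = 1634 - (15632 - 1*13963/22723) = 1634 - (15632 - 13963/22723) = 1634 - 1*355191973/22723 = 1634 - 355191973/22723 = -318062591/22723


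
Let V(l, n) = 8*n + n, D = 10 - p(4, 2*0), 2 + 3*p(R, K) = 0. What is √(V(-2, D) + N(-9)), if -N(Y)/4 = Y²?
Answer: 2*I*√57 ≈ 15.1*I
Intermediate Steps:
p(R, K) = -⅔ (p(R, K) = -⅔ + (⅓)*0 = -⅔ + 0 = -⅔)
N(Y) = -4*Y²
D = 32/3 (D = 10 - 1*(-⅔) = 10 + ⅔ = 32/3 ≈ 10.667)
V(l, n) = 9*n
√(V(-2, D) + N(-9)) = √(9*(32/3) - 4*(-9)²) = √(96 - 4*81) = √(96 - 324) = √(-228) = 2*I*√57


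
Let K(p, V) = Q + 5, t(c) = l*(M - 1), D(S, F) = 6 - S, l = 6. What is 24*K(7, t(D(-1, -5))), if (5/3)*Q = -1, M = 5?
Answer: 528/5 ≈ 105.60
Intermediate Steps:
Q = -⅗ (Q = (⅗)*(-1) = -⅗ ≈ -0.60000)
t(c) = 24 (t(c) = 6*(5 - 1) = 6*4 = 24)
K(p, V) = 22/5 (K(p, V) = -⅗ + 5 = 22/5)
24*K(7, t(D(-1, -5))) = 24*(22/5) = 528/5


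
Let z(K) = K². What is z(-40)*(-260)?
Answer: -416000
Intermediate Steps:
z(-40)*(-260) = (-40)²*(-260) = 1600*(-260) = -416000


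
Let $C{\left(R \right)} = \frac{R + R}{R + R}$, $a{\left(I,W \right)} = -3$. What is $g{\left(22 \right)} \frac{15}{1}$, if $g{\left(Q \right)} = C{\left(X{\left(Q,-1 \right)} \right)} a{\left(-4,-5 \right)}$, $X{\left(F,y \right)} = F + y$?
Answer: $-45$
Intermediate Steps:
$C{\left(R \right)} = 1$ ($C{\left(R \right)} = \frac{2 R}{2 R} = 2 R \frac{1}{2 R} = 1$)
$g{\left(Q \right)} = -3$ ($g{\left(Q \right)} = 1 \left(-3\right) = -3$)
$g{\left(22 \right)} \frac{15}{1} = - 3 \cdot \frac{15}{1} = - 3 \cdot 15 \cdot 1 = \left(-3\right) 15 = -45$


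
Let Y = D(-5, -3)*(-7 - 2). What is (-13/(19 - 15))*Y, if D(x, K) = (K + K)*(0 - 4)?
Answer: 702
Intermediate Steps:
D(x, K) = -8*K (D(x, K) = (2*K)*(-4) = -8*K)
Y = -216 (Y = (-8*(-3))*(-7 - 2) = 24*(-9) = -216)
(-13/(19 - 15))*Y = (-13/(19 - 15))*(-216) = (-13/4)*(-216) = ((1/4)*(-13))*(-216) = -13/4*(-216) = 702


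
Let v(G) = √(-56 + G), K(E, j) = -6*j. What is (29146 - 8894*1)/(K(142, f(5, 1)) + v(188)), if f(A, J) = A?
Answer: -25315/32 - 5063*√33/96 ≈ -1094.1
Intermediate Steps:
(29146 - 8894*1)/(K(142, f(5, 1)) + v(188)) = (29146 - 8894*1)/(-6*5 + √(-56 + 188)) = (29146 - 8894)/(-30 + √132) = 20252/(-30 + 2*√33)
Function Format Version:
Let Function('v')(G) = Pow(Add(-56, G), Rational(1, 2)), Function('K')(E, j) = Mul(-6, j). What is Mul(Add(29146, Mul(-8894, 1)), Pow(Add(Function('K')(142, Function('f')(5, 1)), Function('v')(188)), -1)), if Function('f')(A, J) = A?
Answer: Add(Rational(-25315, 32), Mul(Rational(-5063, 96), Pow(33, Rational(1, 2)))) ≈ -1094.1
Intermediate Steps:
Mul(Add(29146, Mul(-8894, 1)), Pow(Add(Function('K')(142, Function('f')(5, 1)), Function('v')(188)), -1)) = Mul(Add(29146, Mul(-8894, 1)), Pow(Add(Mul(-6, 5), Pow(Add(-56, 188), Rational(1, 2))), -1)) = Mul(Add(29146, -8894), Pow(Add(-30, Pow(132, Rational(1, 2))), -1)) = Mul(20252, Pow(Add(-30, Mul(2, Pow(33, Rational(1, 2)))), -1))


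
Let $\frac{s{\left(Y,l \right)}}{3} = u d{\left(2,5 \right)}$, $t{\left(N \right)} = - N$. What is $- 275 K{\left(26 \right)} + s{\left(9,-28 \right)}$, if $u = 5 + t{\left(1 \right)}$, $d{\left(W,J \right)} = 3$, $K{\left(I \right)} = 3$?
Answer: $-789$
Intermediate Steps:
$u = 4$ ($u = 5 - 1 = 4$)
$s{\left(Y,l \right)} = 36$ ($s{\left(Y,l \right)} = 3 \cdot 4 \cdot 3 = 3 \cdot 12 = 36$)
$- 275 K{\left(26 \right)} + s{\left(9,-28 \right)} = \left(-275\right) 3 + 36 = -825 + 36 = -789$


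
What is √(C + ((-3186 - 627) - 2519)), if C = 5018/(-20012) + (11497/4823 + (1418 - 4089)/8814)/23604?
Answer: I*√535285706187787734630044181926/9194196349884 ≈ 79.575*I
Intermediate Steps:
C = -96794464655617/386156246695128 (C = 5018*(-1/20012) + (11497*(1/4823) - 2671*1/8814)*(1/23604) = -2509/10006 + (11497/4823 - 2671/8814)*(1/23604) = -2509/10006 + (6804025/3269994)*(1/23604) = -2509/10006 + 6804025/77184938376 = -96794464655617/386156246695128 ≈ -0.25066)
√(C + ((-3186 - 627) - 2519)) = √(-96794464655617/386156246695128 + ((-3186 - 627) - 2519)) = √(-96794464655617/386156246695128 + (-3813 - 2519)) = √(-96794464655617/386156246695128 - 6332) = √(-2445238148538206113/386156246695128) = I*√535285706187787734630044181926/9194196349884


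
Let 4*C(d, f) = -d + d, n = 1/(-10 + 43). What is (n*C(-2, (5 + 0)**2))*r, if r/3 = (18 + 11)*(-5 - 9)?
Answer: 0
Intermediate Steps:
r = -1218 (r = 3*((18 + 11)*(-5 - 9)) = 3*(29*(-14)) = 3*(-406) = -1218)
n = 1/33 ≈ 0.030303
C(d, f) = 0 (C(d, f) = (-d + d)/4 = (1/4)*0 = 0)
(n*C(-2, (5 + 0)**2))*r = ((1/33)*0)*(-1218) = 0*(-1218) = 0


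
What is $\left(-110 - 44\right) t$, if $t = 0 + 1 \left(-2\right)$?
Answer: $308$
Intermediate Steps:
$t = -2$ ($t = 0 - 2 = -2$)
$\left(-110 - 44\right) t = \left(-110 - 44\right) \left(-2\right) = \left(-154\right) \left(-2\right) = 308$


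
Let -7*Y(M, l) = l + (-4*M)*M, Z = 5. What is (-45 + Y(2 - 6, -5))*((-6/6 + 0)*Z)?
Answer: 1230/7 ≈ 175.71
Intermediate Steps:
Y(M, l) = -l/7 + 4*M²/7 (Y(M, l) = -(l + (-4*M)*M)/7 = -(l - 4*M²)/7 = -l/7 + 4*M²/7)
(-45 + Y(2 - 6, -5))*((-6/6 + 0)*Z) = (-45 + (-⅐*(-5) + 4*(2 - 6)²/7))*((-6/6 + 0)*5) = (-45 + (5/7 + (4/7)*(-4)²))*((-6*⅙ + 0)*5) = (-45 + (5/7 + (4/7)*16))*((-1 + 0)*5) = (-45 + (5/7 + 64/7))*(-1*5) = (-45 + 69/7)*(-5) = -246/7*(-5) = 1230/7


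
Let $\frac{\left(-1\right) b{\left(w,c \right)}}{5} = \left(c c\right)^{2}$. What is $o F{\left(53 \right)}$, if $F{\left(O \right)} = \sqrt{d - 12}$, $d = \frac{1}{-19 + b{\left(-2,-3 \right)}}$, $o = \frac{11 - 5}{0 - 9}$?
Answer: $- \frac{i \sqrt{539434}}{318} \approx - 2.3096 i$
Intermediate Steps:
$b{\left(w,c \right)} = - 5 c^{4}$ ($b{\left(w,c \right)} = - 5 \left(c c\right)^{2} = - 5 \left(c^{2}\right)^{2} = - 5 c^{4}$)
$o = - \frac{2}{3}$ ($o = \frac{6}{-9} = 6 \left(- \frac{1}{9}\right) = - \frac{2}{3} \approx -0.66667$)
$d = - \frac{1}{424}$ ($d = \frac{1}{-19 - 5 \left(-3\right)^{4}} = \frac{1}{-19 - 405} = \frac{1}{-424} = - \frac{1}{424} \approx -0.0023585$)
$F{\left(O \right)} = \frac{i \sqrt{539434}}{212}$ ($F{\left(O \right)} = \sqrt{- \frac{1}{424} - 12} = \sqrt{- \frac{5089}{424}} = \frac{i \sqrt{539434}}{212}$)
$o F{\left(53 \right)} = - \frac{2 \frac{i \sqrt{539434}}{212}}{3} = - \frac{i \sqrt{539434}}{318}$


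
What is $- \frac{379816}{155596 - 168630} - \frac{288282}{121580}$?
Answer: $\frac{10605140423}{396168430} \approx 26.769$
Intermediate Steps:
$- \frac{379816}{155596 - 168630} - \frac{288282}{121580} = - \frac{379816}{-13034} - \frac{144141}{60790} = \left(-379816\right) \left(- \frac{1}{13034}\right) - \frac{144141}{60790} = \frac{189908}{6517} - \frac{144141}{60790} = \frac{10605140423}{396168430}$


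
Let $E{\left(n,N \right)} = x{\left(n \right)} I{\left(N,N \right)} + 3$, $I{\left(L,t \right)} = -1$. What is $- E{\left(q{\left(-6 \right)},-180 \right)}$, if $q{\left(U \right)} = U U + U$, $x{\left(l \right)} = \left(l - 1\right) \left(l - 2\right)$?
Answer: $809$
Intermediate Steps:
$x{\left(l \right)} = \left(-1 + l\right) \left(-2 + l\right)$
$q{\left(U \right)} = U + U^{2}$ ($q{\left(U \right)} = U^{2} + U = U + U^{2}$)
$E{\left(n,N \right)} = 1 - n^{2} + 3 n$ ($E{\left(n,N \right)} = \left(2 + n^{2} - 3 n\right) \left(-1\right) + 3 = \left(-2 - n^{2} + 3 n\right) + 3 = 1 - n^{2} + 3 n$)
$- E{\left(q{\left(-6 \right)},-180 \right)} = - (1 - \left(- 6 \left(1 - 6\right)\right)^{2} + 3 \left(- 6 \left(1 - 6\right)\right)) = - (1 - \left(\left(-6\right) \left(-5\right)\right)^{2} + 3 \left(\left(-6\right) \left(-5\right)\right)) = - (1 - 30^{2} + 3 \cdot 30) = - (1 - 900 + 90) = \left(-1\right) \left(-809\right) = 809$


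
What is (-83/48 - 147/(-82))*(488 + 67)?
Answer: 23125/656 ≈ 35.252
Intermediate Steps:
(-83/48 - 147/(-82))*(488 + 67) = (-83*1/48 - 147*(-1/82))*555 = (-83/48 + 147/82)*555 = (125/1968)*555 = 23125/656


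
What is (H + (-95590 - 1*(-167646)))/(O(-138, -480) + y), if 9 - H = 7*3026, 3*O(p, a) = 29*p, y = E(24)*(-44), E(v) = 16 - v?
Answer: -50883/982 ≈ -51.816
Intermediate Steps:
y = 352 (y = (16 - 1*24)*(-44) = (16 - 24)*(-44) = -8*(-44) = 352)
O(p, a) = 29*p/3 (O(p, a) = (29*p)/3 = 29*p/3)
H = -21173 (H = 9 - 7*3026 = 9 - 1*21182 = 9 - 21182 = -21173)
(H + (-95590 - 1*(-167646)))/(O(-138, -480) + y) = (-21173 + (-95590 - 1*(-167646)))/((29/3)*(-138) + 352) = (-21173 + (-95590 + 167646))/(-1334 + 352) = (-21173 + 72056)/(-982) = 50883*(-1/982) = -50883/982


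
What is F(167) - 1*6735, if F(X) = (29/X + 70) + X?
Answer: -1085137/167 ≈ -6497.8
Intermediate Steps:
F(X) = 70 + X + 29/X (F(X) = (70 + 29/X) + X = 70 + X + 29/X)
F(167) - 1*6735 = (70 + 167 + 29/167) - 1*6735 = (70 + 167 + 29*(1/167)) - 6735 = (70 + 167 + 29/167) - 6735 = 39608/167 - 6735 = -1085137/167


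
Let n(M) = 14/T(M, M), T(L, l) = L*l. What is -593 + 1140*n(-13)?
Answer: -84257/169 ≈ -498.56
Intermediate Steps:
n(M) = 14/M² (n(M) = 14/((M*M)) = 14/(M²) = 14/M²)
-593 + 1140*n(-13) = -593 + 1140*(14/(-13)²) = -593 + 1140*(14*(1/169)) = -593 + 1140*(14/169) = -593 + 15960/169 = -84257/169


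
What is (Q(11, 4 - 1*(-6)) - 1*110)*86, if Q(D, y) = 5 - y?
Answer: -9890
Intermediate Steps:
(Q(11, 4 - 1*(-6)) - 1*110)*86 = ((5 - (4 - 1*(-6))) - 1*110)*86 = ((5 - (4 + 6)) - 110)*86 = ((5 - 1*10) - 110)*86 = ((5 - 10) - 110)*86 = (-5 - 110)*86 = -115*86 = -9890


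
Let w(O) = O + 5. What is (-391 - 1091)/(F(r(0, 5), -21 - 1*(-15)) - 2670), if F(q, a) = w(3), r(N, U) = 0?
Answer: 741/1331 ≈ 0.55672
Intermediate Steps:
w(O) = 5 + O
F(q, a) = 8 (F(q, a) = 5 + 3 = 8)
(-391 - 1091)/(F(r(0, 5), -21 - 1*(-15)) - 2670) = (-391 - 1091)/(8 - 2670) = -1482/(-2662) = -1482*(-1/2662) = 741/1331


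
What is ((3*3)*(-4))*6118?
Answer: -220248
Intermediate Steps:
((3*3)*(-4))*6118 = (9*(-4))*6118 = -36*6118 = -220248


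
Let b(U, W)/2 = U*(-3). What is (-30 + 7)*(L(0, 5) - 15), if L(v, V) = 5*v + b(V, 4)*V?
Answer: 3795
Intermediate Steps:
b(U, W) = -6*U (b(U, W) = 2*(U*(-3)) = 2*(-3*U) = -6*U)
L(v, V) = -6*V**2 + 5*v (L(v, V) = 5*v + (-6*V)*V = 5*v - 6*V**2 = -6*V**2 + 5*v)
(-30 + 7)*(L(0, 5) - 15) = (-30 + 7)*((-6*5**2 + 5*0) - 15) = -23*((-6*25 + 0) - 15) = -23*((-150 + 0) - 15) = -23*(-150 - 15) = -23*(-165) = 3795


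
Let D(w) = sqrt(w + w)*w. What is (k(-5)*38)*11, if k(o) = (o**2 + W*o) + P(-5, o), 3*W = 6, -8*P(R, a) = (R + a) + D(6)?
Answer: 13585/2 - 627*sqrt(3) ≈ 5706.5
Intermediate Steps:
D(w) = sqrt(2)*w**(3/2) (D(w) = sqrt(2*w)*w = (sqrt(2)*sqrt(w))*w = sqrt(2)*w**(3/2))
P(R, a) = -3*sqrt(3)/2 - R/8 - a/8 (P(R, a) = -((R + a) + sqrt(2)*6**(3/2))/8 = -((R + a) + sqrt(2)*(6*sqrt(6)))/8 = -((R + a) + 12*sqrt(3))/8 = -(R + a + 12*sqrt(3))/8 = -3*sqrt(3)/2 - R/8 - a/8)
W = 2 (W = (1/3)*6 = 2)
k(o) = 5/8 + o**2 - 3*sqrt(3)/2 + 15*o/8 (k(o) = (o**2 + 2*o) + (-3*sqrt(3)/2 - 1/8*(-5) - o/8) = (o**2 + 2*o) + (-3*sqrt(3)/2 + 5/8 - o/8) = (o**2 + 2*o) + (5/8 - 3*sqrt(3)/2 - o/8) = 5/8 + o**2 - 3*sqrt(3)/2 + 15*o/8)
(k(-5)*38)*11 = ((5/8 + (-5)**2 - 3*sqrt(3)/2 + (15/8)*(-5))*38)*11 = ((5/8 + 25 - 3*sqrt(3)/2 - 75/8)*38)*11 = ((65/4 - 3*sqrt(3)/2)*38)*11 = (1235/2 - 57*sqrt(3))*11 = 13585/2 - 627*sqrt(3)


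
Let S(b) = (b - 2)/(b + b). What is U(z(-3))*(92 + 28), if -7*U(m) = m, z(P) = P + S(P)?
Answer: 260/7 ≈ 37.143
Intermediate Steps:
S(b) = (-2 + b)/(2*b) (S(b) = (-2 + b)/((2*b)) = (-2 + b)*(1/(2*b)) = (-2 + b)/(2*b))
z(P) = P + (-2 + P)/(2*P)
U(m) = -m/7
U(z(-3))*(92 + 28) = (-(½ - 3 - 1/(-3))/7)*(92 + 28) = -(½ - 3 - 1*(-⅓))/7*120 = -(½ - 3 + ⅓)/7*120 = -⅐*(-13/6)*120 = (13/42)*120 = 260/7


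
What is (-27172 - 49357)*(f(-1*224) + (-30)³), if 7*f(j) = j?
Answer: 2068731928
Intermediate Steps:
f(j) = j/7
(-27172 - 49357)*(f(-1*224) + (-30)³) = (-27172 - 49357)*((-1*224)/7 + (-30)³) = -76529*((⅐)*(-224) - 27000) = -76529*(-32 - 27000) = -76529*(-27032) = 2068731928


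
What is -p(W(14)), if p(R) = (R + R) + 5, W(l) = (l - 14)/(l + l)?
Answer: -5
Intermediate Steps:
W(l) = (-14 + l)/(2*l) (W(l) = (-14 + l)/((2*l)) = (-14 + l)*(1/(2*l)) = (-14 + l)/(2*l))
p(R) = 5 + 2*R (p(R) = 2*R + 5 = 5 + 2*R)
-p(W(14)) = -(5 + 2*((½)*(-14 + 14)/14)) = -(5 + 2*((½)*(1/14)*0)) = -(5 + 2*0) = -(5 + 0) = -1*5 = -5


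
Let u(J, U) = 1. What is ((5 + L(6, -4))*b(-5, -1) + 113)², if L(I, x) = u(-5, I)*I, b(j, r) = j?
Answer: 3364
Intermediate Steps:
L(I, x) = I (L(I, x) = 1*I = I)
((5 + L(6, -4))*b(-5, -1) + 113)² = ((5 + 6)*(-5) + 113)² = (11*(-5) + 113)² = (-55 + 113)² = 58² = 3364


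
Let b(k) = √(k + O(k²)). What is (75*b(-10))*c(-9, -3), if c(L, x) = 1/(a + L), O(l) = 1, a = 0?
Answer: -25*I ≈ -25.0*I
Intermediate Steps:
b(k) = √(1 + k) (b(k) = √(k + 1) = √(1 + k))
c(L, x) = 1/L (c(L, x) = 1/(0 + L) = 1/L)
(75*b(-10))*c(-9, -3) = (75*√(1 - 10))/(-9) = (75*√(-9))*(-⅑) = (75*(3*I))*(-⅑) = (225*I)*(-⅑) = -25*I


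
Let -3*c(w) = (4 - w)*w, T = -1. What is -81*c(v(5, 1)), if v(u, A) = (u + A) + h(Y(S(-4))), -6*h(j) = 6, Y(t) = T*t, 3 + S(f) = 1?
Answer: -135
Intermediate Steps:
S(f) = -2 (S(f) = -3 + 1 = -2)
Y(t) = -t
h(j) = -1 (h(j) = -⅙*6 = -1)
v(u, A) = -1 + A + u (v(u, A) = (u + A) - 1 = (A + u) - 1 = -1 + A + u)
c(w) = -w*(4 - w)/3 (c(w) = -(4 - w)*w/3 = -w*(4 - w)/3)
-81*c(v(5, 1)) = -27*(-1 + 1 + 5)*(-4 + (-1 + 1 + 5)) = -27*5*(-4 + 5) = -27*5 = -81*5/3 = -135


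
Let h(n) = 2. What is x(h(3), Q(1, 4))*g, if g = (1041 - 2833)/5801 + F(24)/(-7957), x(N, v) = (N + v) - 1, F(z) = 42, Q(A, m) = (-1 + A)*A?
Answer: -14502586/46158557 ≈ -0.31419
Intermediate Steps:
Q(A, m) = A*(-1 + A)
x(N, v) = -1 + N + v
g = -14502586/46158557 (g = (1041 - 2833)/5801 + 42/(-7957) = -1792*1/5801 + 42*(-1/7957) = -1792/5801 - 42/7957 = -14502586/46158557 ≈ -0.31419)
x(h(3), Q(1, 4))*g = (-1 + 2 + 1*(-1 + 1))*(-14502586/46158557) = (-1 + 2 + 1*0)*(-14502586/46158557) = (-1 + 2 + 0)*(-14502586/46158557) = 1*(-14502586/46158557) = -14502586/46158557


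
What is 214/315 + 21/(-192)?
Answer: 11491/20160 ≈ 0.56999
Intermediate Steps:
214/315 + 21/(-192) = 214*(1/315) + 21*(-1/192) = 214/315 - 7/64 = 11491/20160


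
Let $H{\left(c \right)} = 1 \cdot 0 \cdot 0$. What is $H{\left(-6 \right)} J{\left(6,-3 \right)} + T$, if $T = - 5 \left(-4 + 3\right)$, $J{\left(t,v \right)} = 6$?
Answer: $5$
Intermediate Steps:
$H{\left(c \right)} = 0$ ($H{\left(c \right)} = 0 \cdot 0 = 0$)
$T = 5$ ($T = \left(-5\right) \left(-1\right) = 5$)
$H{\left(-6 \right)} J{\left(6,-3 \right)} + T = 0 \cdot 6 + 5 = 0 + 5 = 5$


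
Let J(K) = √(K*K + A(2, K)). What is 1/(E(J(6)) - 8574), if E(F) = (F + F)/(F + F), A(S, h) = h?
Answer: -1/8573 ≈ -0.00011665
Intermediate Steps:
J(K) = √(K + K²) (J(K) = √(K*K + K) = √(K² + K) = √(K + K²))
E(F) = 1 (E(F) = (2*F)/((2*F)) = (2*F)*(1/(2*F)) = 1)
1/(E(J(6)) - 8574) = 1/(1 - 8574) = 1/(-8573) = -1/8573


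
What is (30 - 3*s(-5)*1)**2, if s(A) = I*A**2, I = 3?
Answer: 38025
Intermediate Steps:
s(A) = 3*A**2
(30 - 3*s(-5)*1)**2 = (30 - 9*(-5)**2*1)**2 = (30 - 9*25*1)**2 = (30 - 3*75*1)**2 = (30 - 225*1)**2 = (30 - 225)**2 = (-195)**2 = 38025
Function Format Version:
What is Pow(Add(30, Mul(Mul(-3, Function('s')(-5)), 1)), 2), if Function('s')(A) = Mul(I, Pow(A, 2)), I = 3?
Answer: 38025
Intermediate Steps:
Function('s')(A) = Mul(3, Pow(A, 2))
Pow(Add(30, Mul(Mul(-3, Function('s')(-5)), 1)), 2) = Pow(Add(30, Mul(Mul(-3, Mul(3, Pow(-5, 2))), 1)), 2) = Pow(Add(30, Mul(Mul(-3, Mul(3, 25)), 1)), 2) = Pow(Add(30, Mul(Mul(-3, 75), 1)), 2) = Pow(Add(30, Mul(-225, 1)), 2) = Pow(Add(30, -225), 2) = Pow(-195, 2) = 38025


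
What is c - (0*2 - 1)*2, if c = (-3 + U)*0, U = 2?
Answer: 2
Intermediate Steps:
c = 0 (c = (-3 + 2)*0 = -1*0 = 0)
c - (0*2 - 1)*2 = 0 - (0*2 - 1)*2 = 0 - (0 - 1)*2 = 0 - 1*(-1)*2 = 0 + 1*2 = 0 + 2 = 2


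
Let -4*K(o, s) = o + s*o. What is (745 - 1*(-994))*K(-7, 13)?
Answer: 85211/2 ≈ 42606.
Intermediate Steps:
K(o, s) = -o/4 - o*s/4 (K(o, s) = -(o + s*o)/4 = -(o + o*s)/4 = -o/4 - o*s/4)
(745 - 1*(-994))*K(-7, 13) = (745 - 1*(-994))*(-1/4*(-7)*(1 + 13)) = (745 + 994)*(-1/4*(-7)*14) = 1739*(49/2) = 85211/2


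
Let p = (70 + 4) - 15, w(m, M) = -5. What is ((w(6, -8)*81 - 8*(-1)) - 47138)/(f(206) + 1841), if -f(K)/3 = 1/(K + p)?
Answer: -12596775/487862 ≈ -25.820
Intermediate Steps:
p = 59 (p = 74 - 15 = 59)
f(K) = -3/(59 + K) (f(K) = -3/(K + 59) = -3/(59 + K))
((w(6, -8)*81 - 8*(-1)) - 47138)/(f(206) + 1841) = ((-5*81 - 8*(-1)) - 47138)/(-3/(59 + 206) + 1841) = ((-405 + 8) - 47138)/(-3/265 + 1841) = (-397 - 47138)/(-3*1/265 + 1841) = -47535/(-3/265 + 1841) = -47535/487862/265 = -47535*265/487862 = -12596775/487862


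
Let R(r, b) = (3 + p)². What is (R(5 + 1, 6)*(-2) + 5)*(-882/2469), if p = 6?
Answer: 46158/823 ≈ 56.085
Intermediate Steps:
R(r, b) = 81 (R(r, b) = (3 + 6)² = 9² = 81)
(R(5 + 1, 6)*(-2) + 5)*(-882/2469) = (81*(-2) + 5)*(-882/2469) = (-162 + 5)*(-882*1/2469) = -157*(-294/823) = 46158/823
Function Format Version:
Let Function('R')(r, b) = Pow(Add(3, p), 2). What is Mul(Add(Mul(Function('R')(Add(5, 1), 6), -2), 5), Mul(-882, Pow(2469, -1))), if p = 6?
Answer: Rational(46158, 823) ≈ 56.085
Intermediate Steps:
Function('R')(r, b) = 81 (Function('R')(r, b) = Pow(Add(3, 6), 2) = Pow(9, 2) = 81)
Mul(Add(Mul(Function('R')(Add(5, 1), 6), -2), 5), Mul(-882, Pow(2469, -1))) = Mul(Add(Mul(81, -2), 5), Mul(-882, Pow(2469, -1))) = Mul(Add(-162, 5), Mul(-882, Rational(1, 2469))) = Mul(-157, Rational(-294, 823)) = Rational(46158, 823)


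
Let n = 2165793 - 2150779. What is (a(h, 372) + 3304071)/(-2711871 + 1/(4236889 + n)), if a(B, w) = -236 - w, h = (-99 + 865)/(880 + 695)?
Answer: -14046004240089/11530612440512 ≈ -1.2181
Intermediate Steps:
h = 766/1575 ≈ 0.48635
n = 15014
(a(h, 372) + 3304071)/(-2711871 + 1/(4236889 + n)) = ((-236 - 1*372) + 3304071)/(-2711871 + 1/(4236889 + 15014)) = ((-236 - 372) + 3304071)/(-2711871 + 1/4251903) = (-608 + 3304071)/(-2711871 + 1/4251903) = 3303463/(-11530612440512/4251903) = 3303463*(-4251903/11530612440512) = -14046004240089/11530612440512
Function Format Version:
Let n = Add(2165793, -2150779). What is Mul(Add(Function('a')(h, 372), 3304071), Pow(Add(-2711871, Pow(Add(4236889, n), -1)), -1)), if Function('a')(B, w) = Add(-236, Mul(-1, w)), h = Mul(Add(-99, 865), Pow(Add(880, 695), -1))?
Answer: Rational(-14046004240089, 11530612440512) ≈ -1.2181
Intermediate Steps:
h = Rational(766, 1575) (h = Mul(766, Pow(1575, -1)) = Mul(766, Rational(1, 1575)) = Rational(766, 1575) ≈ 0.48635)
n = 15014
Mul(Add(Function('a')(h, 372), 3304071), Pow(Add(-2711871, Pow(Add(4236889, n), -1)), -1)) = Mul(Add(Add(-236, Mul(-1, 372)), 3304071), Pow(Add(-2711871, Pow(Add(4236889, 15014), -1)), -1)) = Mul(Add(Add(-236, -372), 3304071), Pow(Add(-2711871, Pow(4251903, -1)), -1)) = Mul(Add(-608, 3304071), Pow(Add(-2711871, Rational(1, 4251903)), -1)) = Mul(3303463, Pow(Rational(-11530612440512, 4251903), -1)) = Mul(3303463, Rational(-4251903, 11530612440512)) = Rational(-14046004240089, 11530612440512)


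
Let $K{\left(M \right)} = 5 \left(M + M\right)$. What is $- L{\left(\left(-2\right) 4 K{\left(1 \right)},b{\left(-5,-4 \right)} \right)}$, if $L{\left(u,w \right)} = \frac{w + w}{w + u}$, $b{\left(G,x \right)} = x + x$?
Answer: $- \frac{2}{11} \approx -0.18182$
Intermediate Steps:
$K{\left(M \right)} = 10 M$ ($K{\left(M \right)} = 5 \cdot 2 M = 10 M$)
$b{\left(G,x \right)} = 2 x$
$L{\left(u,w \right)} = \frac{2 w}{u + w}$
$- L{\left(\left(-2\right) 4 K{\left(1 \right)},b{\left(-5,-4 \right)} \right)} = - \frac{2 \cdot 2 \left(-4\right)}{\left(-2\right) 4 \cdot 10 \cdot 1 + 2 \left(-4\right)} = - \frac{2 \left(-8\right)}{\left(-8\right) 10 - 8} = - \frac{2 \left(-8\right)}{-80 - 8} = - \frac{2 \left(-8\right)}{-88} = - \frac{2 \left(-8\right) \left(-1\right)}{88} = \left(-1\right) \frac{2}{11} = - \frac{2}{11}$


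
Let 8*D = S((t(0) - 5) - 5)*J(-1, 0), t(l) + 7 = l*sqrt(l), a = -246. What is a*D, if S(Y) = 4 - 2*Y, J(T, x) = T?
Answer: 2337/2 ≈ 1168.5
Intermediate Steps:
t(l) = -7 + l**(3/2) (t(l) = -7 + l*sqrt(l) = -7 + l**(3/2))
D = -19/4 (D = ((4 - 2*(((-7 + 0**(3/2)) - 5) - 5))*(-1))/8 = ((4 - 2*(((-7 + 0) - 5) - 5))*(-1))/8 = ((4 - 2*((-7 - 5) - 5))*(-1))/8 = ((4 - 2*(-12 - 5))*(-1))/8 = ((4 - 2*(-17))*(-1))/8 = ((4 + 34)*(-1))/8 = (38*(-1))/8 = (1/8)*(-38) = -19/4 ≈ -4.7500)
a*D = -246*(-19/4) = 2337/2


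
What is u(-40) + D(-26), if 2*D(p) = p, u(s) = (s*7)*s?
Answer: 11187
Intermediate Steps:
u(s) = 7*s² (u(s) = (7*s)*s = 7*s²)
D(p) = p/2
u(-40) + D(-26) = 7*(-40)² + (½)*(-26) = 7*1600 - 13 = 11200 - 13 = 11187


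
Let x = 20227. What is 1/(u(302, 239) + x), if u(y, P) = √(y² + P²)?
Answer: 20227/408983204 - 5*√5933/408983204 ≈ 4.8515e-5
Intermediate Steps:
u(y, P) = √(P² + y²)
1/(u(302, 239) + x) = 1/(√(239² + 302²) + 20227) = 1/(√(57121 + 91204) + 20227) = 1/(√148325 + 20227) = 1/(5*√5933 + 20227) = 1/(20227 + 5*√5933)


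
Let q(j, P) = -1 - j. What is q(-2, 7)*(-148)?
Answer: -148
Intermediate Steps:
q(-2, 7)*(-148) = (-1 - 1*(-2))*(-148) = (-1 + 2)*(-148) = 1*(-148) = -148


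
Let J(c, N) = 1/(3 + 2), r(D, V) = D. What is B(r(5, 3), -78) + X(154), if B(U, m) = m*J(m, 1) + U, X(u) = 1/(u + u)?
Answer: -16319/1540 ≈ -10.597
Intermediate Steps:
X(u) = 1/(2*u)
J(c, N) = ⅕ (J(c, N) = 1/5 = ⅕)
B(U, m) = U + m/5 (B(U, m) = m*(⅕) + U = m/5 + U = U + m/5)
B(r(5, 3), -78) + X(154) = (5 + (⅕)*(-78)) + (½)/154 = (5 - 78/5) + (½)*(1/154) = -53/5 + 1/308 = -16319/1540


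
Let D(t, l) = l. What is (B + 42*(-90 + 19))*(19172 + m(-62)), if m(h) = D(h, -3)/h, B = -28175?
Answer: -37035297719/62 ≈ -5.9734e+8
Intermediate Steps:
m(h) = -3/h
(B + 42*(-90 + 19))*(19172 + m(-62)) = (-28175 + 42*(-90 + 19))*(19172 - 3/(-62)) = (-28175 + 42*(-71))*(19172 - 3*(-1/62)) = (-28175 - 2982)*(19172 + 3/62) = -31157*1188667/62 = -37035297719/62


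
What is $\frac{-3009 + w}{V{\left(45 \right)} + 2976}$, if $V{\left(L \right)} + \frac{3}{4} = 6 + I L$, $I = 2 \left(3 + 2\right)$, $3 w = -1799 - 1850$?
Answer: $- \frac{50704}{41175} \approx -1.2314$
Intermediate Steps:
$w = - \frac{3649}{3}$ ($w = \frac{-1799 - 1850}{3} = \frac{1}{3} \left(-3649\right) = - \frac{3649}{3} \approx -1216.3$)
$I = 10$ ($I = 2 \cdot 5 = 10$)
$V{\left(L \right)} = \frac{21}{4} + 10 L$ ($V{\left(L \right)} = - \frac{3}{4} + \left(6 + 10 L\right) = \frac{21}{4} + 10 L$)
$\frac{-3009 + w}{V{\left(45 \right)} + 2976} = \frac{-3009 - \frac{3649}{3}}{\left(\frac{21}{4} + 10 \cdot 45\right) + 2976} = - \frac{12676}{3 \left(\left(\frac{21}{4} + 450\right) + 2976\right)} = - \frac{12676}{3 \left(\frac{1821}{4} + 2976\right)} = - \frac{12676}{3 \cdot \frac{13725}{4}} = \left(- \frac{12676}{3}\right) \frac{4}{13725} = - \frac{50704}{41175}$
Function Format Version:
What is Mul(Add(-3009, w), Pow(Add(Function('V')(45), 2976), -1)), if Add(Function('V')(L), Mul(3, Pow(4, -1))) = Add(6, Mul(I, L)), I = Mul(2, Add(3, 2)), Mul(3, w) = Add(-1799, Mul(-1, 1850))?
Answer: Rational(-50704, 41175) ≈ -1.2314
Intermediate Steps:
w = Rational(-3649, 3) (w = Mul(Rational(1, 3), Add(-1799, Mul(-1, 1850))) = Mul(Rational(1, 3), Add(-1799, -1850)) = Mul(Rational(1, 3), -3649) = Rational(-3649, 3) ≈ -1216.3)
I = 10 (I = Mul(2, 5) = 10)
Function('V')(L) = Add(Rational(21, 4), Mul(10, L)) (Function('V')(L) = Add(Rational(-3, 4), Add(6, Mul(10, L))) = Add(Rational(21, 4), Mul(10, L)))
Mul(Add(-3009, w), Pow(Add(Function('V')(45), 2976), -1)) = Mul(Add(-3009, Rational(-3649, 3)), Pow(Add(Add(Rational(21, 4), Mul(10, 45)), 2976), -1)) = Mul(Rational(-12676, 3), Pow(Add(Add(Rational(21, 4), 450), 2976), -1)) = Mul(Rational(-12676, 3), Pow(Add(Rational(1821, 4), 2976), -1)) = Mul(Rational(-12676, 3), Pow(Rational(13725, 4), -1)) = Mul(Rational(-12676, 3), Rational(4, 13725)) = Rational(-50704, 41175)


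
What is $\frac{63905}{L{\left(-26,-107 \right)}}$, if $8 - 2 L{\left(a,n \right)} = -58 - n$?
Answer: $- \frac{127810}{41} \approx -3117.3$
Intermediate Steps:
$L{\left(a,n \right)} = 33 + \frac{n}{2}$ ($L{\left(a,n \right)} = 4 - \frac{-58 - n}{2} = 4 + \left(29 + \frac{n}{2}\right) = 33 + \frac{n}{2}$)
$\frac{63905}{L{\left(-26,-107 \right)}} = \frac{63905}{33 + \frac{1}{2} \left(-107\right)} = \frac{63905}{33 - \frac{107}{2}} = \frac{63905}{- \frac{41}{2}} = 63905 \left(- \frac{2}{41}\right) = - \frac{127810}{41}$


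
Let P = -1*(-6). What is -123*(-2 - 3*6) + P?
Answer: 2466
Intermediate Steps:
P = 6
-123*(-2 - 3*6) + P = -123*(-2 - 3*6) + 6 = -123*(-2 - 18) + 6 = -123*(-20) + 6 = 2460 + 6 = 2466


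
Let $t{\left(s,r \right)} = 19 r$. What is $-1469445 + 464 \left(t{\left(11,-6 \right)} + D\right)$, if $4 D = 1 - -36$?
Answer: $-1518049$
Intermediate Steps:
$D = \frac{37}{4}$ ($D = \frac{1 - -36}{4} = \frac{1 + 36}{4} = \frac{1}{4} \cdot 37 = \frac{37}{4} \approx 9.25$)
$-1469445 + 464 \left(t{\left(11,-6 \right)} + D\right) = -1469445 + 464 \left(19 \left(-6\right) + \frac{37}{4}\right) = -1469445 + 464 \left(-114 + \frac{37}{4}\right) = -1469445 + 464 \left(- \frac{419}{4}\right) = -1469445 - 48604 = -1518049$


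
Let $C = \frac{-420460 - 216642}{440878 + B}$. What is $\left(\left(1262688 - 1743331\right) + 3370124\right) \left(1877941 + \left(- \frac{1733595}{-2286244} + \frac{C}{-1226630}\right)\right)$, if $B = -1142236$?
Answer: $\frac{381170995864861986079362257219}{70245399153669420} \approx 5.4263 \cdot 10^{12}$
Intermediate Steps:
$C = \frac{318551}{350679}$ ($C = \frac{-420460 - 216642}{440878 - 1142236} = - \frac{637102}{-701358} = \left(-637102\right) \left(- \frac{1}{701358}\right) = \frac{318551}{350679} \approx 0.90838$)
$\left(\left(1262688 - 1743331\right) + 3370124\right) \left(1877941 + \left(- \frac{1733595}{-2286244} + \frac{C}{-1226630}\right)\right) = \left(\left(1262688 - 1743331\right) + 3370124\right) \left(1877941 + \left(- \frac{1733595}{-2286244} + \frac{318551}{350679 \left(-1226630\right)}\right)\right) = \left(-480643 + 3370124\right) \left(1877941 + \left(\left(-1733595\right) \left(- \frac{1}{2286244}\right) + \frac{318551}{350679} \left(- \frac{1}{1226630}\right)\right)\right) = 2889481 \left(1877941 + \left(\frac{1733595}{2286244} - \frac{318551}{430153381770}\right)\right) = 2889481 \left(1877941 + \frac{372855511792125353}{491717794075685940}\right) = 2889481 \cdot \frac{923417378779799521974893}{491717794075685940} = \frac{381170995864861986079362257219}{70245399153669420}$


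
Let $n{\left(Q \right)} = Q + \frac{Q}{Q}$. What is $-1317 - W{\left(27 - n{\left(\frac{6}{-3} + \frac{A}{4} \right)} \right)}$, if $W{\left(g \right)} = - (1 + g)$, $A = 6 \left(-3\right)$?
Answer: $- \frac{2567}{2} \approx -1283.5$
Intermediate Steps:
$A = -18$
$n{\left(Q \right)} = 1 + Q$ ($n{\left(Q \right)} = Q + 1 = 1 + Q$)
$W{\left(g \right)} = -1 - g$
$-1317 - W{\left(27 - n{\left(\frac{6}{-3} + \frac{A}{4} \right)} \right)} = -1317 - \left(-1 - \left(27 - \left(1 + \left(\frac{6}{-3} - \frac{18}{4}\right)\right)\right)\right) = -1317 - \left(-1 - \left(27 - \left(1 + \left(6 \left(- \frac{1}{3}\right) - \frac{9}{2}\right)\right)\right)\right) = -1317 - \left(-1 - \left(27 - \left(1 - \frac{13}{2}\right)\right)\right) = -1317 - \left(-1 - \left(27 - - \frac{11}{2}\right)\right) = -1317 - \left(-1 - \left(27 + \frac{11}{2}\right)\right) = -1317 - \left(-1 - \frac{65}{2}\right) = -1317 - - \frac{67}{2} = -1317 + \frac{67}{2} = - \frac{2567}{2}$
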